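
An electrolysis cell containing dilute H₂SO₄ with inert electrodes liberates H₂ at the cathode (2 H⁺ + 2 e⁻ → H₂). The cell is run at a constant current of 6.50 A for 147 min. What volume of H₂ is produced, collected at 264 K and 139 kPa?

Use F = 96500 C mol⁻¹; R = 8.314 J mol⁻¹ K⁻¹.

4.69 L

Q = I·t = 6.500 A × 8820.0 s = 57330 C.
n(e⁻) = Q/F = 57330 / 96500 = 0.5941 mol.
2 electrons are transferred per H₂ molecule, so n(H₂) = 0.5941 / 2 = 0.2970 mol.
V = nRT/P = (0.2970 × 8.314 × 264) / (139 × 10³ Pa) = 0.00469 m³ = 4.69 L.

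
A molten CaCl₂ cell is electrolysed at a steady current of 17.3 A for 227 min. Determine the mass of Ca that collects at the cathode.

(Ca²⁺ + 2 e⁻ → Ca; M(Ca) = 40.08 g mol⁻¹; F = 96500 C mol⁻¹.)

48.9 g

Q = I·t = 17.30 A × 13620 s = 235600 C.
n(e⁻) = Q/F = 235600 / 96500 = 2.442 mol.
Ca²⁺ + 2 e⁻ → Ca, so n(Ca) = n(e⁻)/2 = 1.221 mol.
m = n·M = 1.221 × 40.08 = 48.9 g.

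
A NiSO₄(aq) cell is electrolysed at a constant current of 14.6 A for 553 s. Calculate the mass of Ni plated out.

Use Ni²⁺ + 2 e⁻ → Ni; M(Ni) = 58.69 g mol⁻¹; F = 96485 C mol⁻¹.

2.46 g

Q = I·t = 14.60 A × 553.00 s = 8074 C.
n(e⁻) = Q/F = 8074 / 96485 = 0.08368 mol.
Ni²⁺ + 2 e⁻ → Ni, so n(Ni) = n(e⁻)/2 = 0.04184 mol.
m = n·M = 0.04184 × 58.69 = 2.46 g.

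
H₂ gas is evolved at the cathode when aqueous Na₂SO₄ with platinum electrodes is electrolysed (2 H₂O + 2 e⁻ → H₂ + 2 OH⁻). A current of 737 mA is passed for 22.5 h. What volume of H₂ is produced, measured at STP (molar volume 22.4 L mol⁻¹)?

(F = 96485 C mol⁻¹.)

Q = I·t = 0.7370 A × 81000 s = 59700 C.
n(e⁻) = Q/F = 59700 / 96485 = 0.6187 mol.
2 electrons are transferred per H₂ molecule, so n(H₂) = 0.6187 / 2 = 0.3094 mol.
V = n × V_m = 0.3094 × 22.4 = 6.93 L.

6.93 L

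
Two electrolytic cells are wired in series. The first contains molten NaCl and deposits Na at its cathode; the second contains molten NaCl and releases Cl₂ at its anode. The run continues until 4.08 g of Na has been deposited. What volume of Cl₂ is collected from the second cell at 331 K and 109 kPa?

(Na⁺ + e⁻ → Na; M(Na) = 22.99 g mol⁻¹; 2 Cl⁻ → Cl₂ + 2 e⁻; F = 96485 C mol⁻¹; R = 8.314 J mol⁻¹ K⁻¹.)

2.24 L

n(Na) = 4.08 / 22.99 = 0.1775 mol, so n(e⁻) = 1 × 0.1775 = 0.1775 mol.
The cells are in series, so the same 0.1775 mol of electrons passes through the second cell.
2 Cl⁻ → Cl₂ + 2 e⁻ — 2 mol e⁻ per mol Cl₂, so n(Cl₂) = 0.1775/2 = 0.08873 mol.
V = nRT/P = (0.08873 × 8.314 × 331) / (109 × 10³) = 0.00224 m³ = 2.24 L.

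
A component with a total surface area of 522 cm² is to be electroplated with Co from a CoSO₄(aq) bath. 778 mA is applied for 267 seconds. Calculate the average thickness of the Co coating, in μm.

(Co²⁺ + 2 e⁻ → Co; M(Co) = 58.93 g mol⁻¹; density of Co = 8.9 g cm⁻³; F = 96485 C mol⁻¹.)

Q = I·t = 0.7780 × 267.00 = 207.7 C; n(e⁻) = 0.002153 mol.
n(Co) = n(e⁻)/2 = 0.001076 mol, so m = 0.001076 × 58.93 = 0.06344 g.
Volume = m/ρ = 0.06344 / 8.9 = 0.007128 cm³.
Thickness = V/A = 0.007128 / 522 = 1.37 × 10⁻⁵ cm = 0.137 μm.

0.137 μm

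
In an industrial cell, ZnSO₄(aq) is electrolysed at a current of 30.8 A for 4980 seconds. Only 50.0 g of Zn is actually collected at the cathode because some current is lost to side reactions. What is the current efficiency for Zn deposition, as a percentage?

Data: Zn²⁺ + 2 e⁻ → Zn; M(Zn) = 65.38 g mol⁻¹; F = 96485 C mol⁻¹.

Q = I·t = 30.80 × 4980.0 = 153400 C; n(e⁻) = 153400/96485 = 1.590 mol.
Theoretical n(Zn) = n(e⁻)/2 = 0.7949 mol, i.e. m_theo = 0.7949 × 65.38 = 51.97 g.
Efficiency = m_actual / m_theo = 50.0 / 51.97 = 96.2 %.

96.2 %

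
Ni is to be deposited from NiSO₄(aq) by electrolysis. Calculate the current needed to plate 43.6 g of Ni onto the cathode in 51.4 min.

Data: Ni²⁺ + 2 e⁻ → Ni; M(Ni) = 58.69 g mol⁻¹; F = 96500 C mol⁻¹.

n(Ni) = 43.6 / 58.69 = 0.7429 mol.
n(e⁻) = 2 × 0.7429 = 1.486 mol.
Q = n(e⁻)·F = 1.486 × 96500 = 143400 C.
I = Q/t = 143400 / 3084.0 s = 46.5 A.

46.5 A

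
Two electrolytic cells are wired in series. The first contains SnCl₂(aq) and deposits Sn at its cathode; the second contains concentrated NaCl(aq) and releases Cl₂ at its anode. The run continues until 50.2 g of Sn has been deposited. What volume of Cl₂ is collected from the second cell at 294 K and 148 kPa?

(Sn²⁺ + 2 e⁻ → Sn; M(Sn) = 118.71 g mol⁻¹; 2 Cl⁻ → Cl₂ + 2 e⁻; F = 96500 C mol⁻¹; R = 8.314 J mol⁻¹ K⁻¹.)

n(Sn) = 50.2 / 118.71 = 0.4229 mol, so n(e⁻) = 2 × 0.4229 = 0.8458 mol.
The cells are in series, so the same 0.8458 mol of electrons passes through the second cell.
2 Cl⁻ → Cl₂ + 2 e⁻ — 2 mol e⁻ per mol Cl₂, so n(Cl₂) = 0.8458/2 = 0.4229 mol.
V = nRT/P = (0.4229 × 8.314 × 294) / (148 × 10³) = 0.00698 m³ = 6.98 L.

6.98 L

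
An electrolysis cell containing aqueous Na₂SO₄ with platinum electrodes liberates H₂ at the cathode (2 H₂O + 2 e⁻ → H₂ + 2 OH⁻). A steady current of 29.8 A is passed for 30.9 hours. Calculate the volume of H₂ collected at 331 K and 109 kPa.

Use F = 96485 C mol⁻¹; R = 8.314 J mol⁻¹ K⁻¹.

Q = I·t = 29.80 A × 111240 s = 3315000 C.
n(e⁻) = Q/F = 3315000 / 96485 = 34.36 mol.
2 electrons are transferred per H₂ molecule, so n(H₂) = 34.36 / 2 = 17.18 mol.
V = nRT/P = (17.18 × 8.314 × 331) / (109 × 10³ Pa) = 0.434 m³ = 434 L.

434 L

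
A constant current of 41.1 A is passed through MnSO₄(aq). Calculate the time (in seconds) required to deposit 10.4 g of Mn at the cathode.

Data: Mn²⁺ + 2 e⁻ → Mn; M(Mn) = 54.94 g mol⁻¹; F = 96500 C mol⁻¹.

n(Mn) = m/M = 10.4 / 54.94 = 0.1893 mol.
Each Mn atom requires 2 electrons, so n(e⁻) = 2 × 0.1893 = 0.3786 mol.
Q = n(e⁻)·F = 0.3786 × 96500 = 36530 C.
t = Q/I = 36530 / 41.10 A = 888.9 s.

889 s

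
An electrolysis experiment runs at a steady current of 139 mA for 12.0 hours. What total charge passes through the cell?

Q = I·t = 0.1390 A × 43200 s = 6000 C.

6000 C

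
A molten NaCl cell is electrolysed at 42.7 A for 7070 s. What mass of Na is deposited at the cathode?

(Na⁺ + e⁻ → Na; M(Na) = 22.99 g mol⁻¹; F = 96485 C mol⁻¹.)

Q = I·t = 42.70 A × 7070.0 s = 301900 C.
n(e⁻) = Q/F = 301900 / 96485 = 3.129 mol.
Na⁺ + e⁻ → Na, so n(Na) = n(e⁻)/1 = 3.129 mol.
m = n·M = 3.129 × 22.99 = 71.9 g.

71.9 g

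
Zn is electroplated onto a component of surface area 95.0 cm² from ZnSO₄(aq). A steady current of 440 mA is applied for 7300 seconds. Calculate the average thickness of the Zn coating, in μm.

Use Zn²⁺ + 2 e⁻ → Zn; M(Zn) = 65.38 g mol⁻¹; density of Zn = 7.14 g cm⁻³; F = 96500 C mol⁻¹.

Q = I·t = 0.4400 × 7300.0 = 3212 C; n(e⁻) = 0.03328 mol.
n(Zn) = n(e⁻)/2 = 0.01664 mol, so m = 0.01664 × 65.38 = 1.088 g.
Volume = m/ρ = 1.088 / 7.14 = 0.1524 cm³.
Thickness = V/A = 0.1524 / 95.0 = 0.00160 cm = 16.0 μm.

16.0 μm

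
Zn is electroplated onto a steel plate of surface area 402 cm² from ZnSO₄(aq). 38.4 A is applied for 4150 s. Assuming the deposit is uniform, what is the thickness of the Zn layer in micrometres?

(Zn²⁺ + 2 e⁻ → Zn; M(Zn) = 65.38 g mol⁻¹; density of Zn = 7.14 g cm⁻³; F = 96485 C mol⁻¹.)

Q = I·t = 38.40 × 4150.0 = 159400 C; n(e⁻) = 1.652 mol.
n(Zn) = n(e⁻)/2 = 0.8258 mol, so m = 0.8258 × 65.38 = 53.99 g.
Volume = m/ρ = 53.99 / 7.14 = 7.562 cm³.
Thickness = V/A = 7.562 / 402 = 0.0188 cm = 188 μm.

188 μm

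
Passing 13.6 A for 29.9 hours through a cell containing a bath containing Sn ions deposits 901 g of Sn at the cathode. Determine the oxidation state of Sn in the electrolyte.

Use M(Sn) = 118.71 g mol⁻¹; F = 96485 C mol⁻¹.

+2

Q = I·t = 13.60 A × 107640 s = 1464000 C, so n(e⁻) = 1464000/96485 = 15.17 mol.
n(Sn) deposited = 901 / 118.71 = 7.590 mol.
Electrons per atom = n(e⁻)/n(Sn) = 15.17 / 7.590 = 2.00 ≈ 2, so the ion is Sn²⁺.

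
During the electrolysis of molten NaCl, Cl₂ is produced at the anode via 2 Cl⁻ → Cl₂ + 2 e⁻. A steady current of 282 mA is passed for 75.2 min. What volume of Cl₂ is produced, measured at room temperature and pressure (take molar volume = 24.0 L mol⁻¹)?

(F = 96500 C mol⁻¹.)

0.158 L

Q = I·t = 0.2820 A × 4512.0 s = 1272 C.
n(e⁻) = Q/F = 1272 / 96500 = 0.01319 mol.
2 electrons are transferred per Cl₂ molecule, so n(Cl₂) = 0.01319 / 2 = 0.006593 mol.
V = n × V_m = 0.006593 × 24.0 = 0.158 L.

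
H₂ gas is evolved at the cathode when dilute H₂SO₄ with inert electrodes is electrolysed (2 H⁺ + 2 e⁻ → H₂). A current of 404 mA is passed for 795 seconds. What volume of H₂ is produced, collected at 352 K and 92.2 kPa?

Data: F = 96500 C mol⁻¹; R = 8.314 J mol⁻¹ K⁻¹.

Q = I·t = 0.4040 A × 795.00 s = 321.2 C.
n(e⁻) = Q/F = 321.2 / 96500 = 0.003328 mol.
2 electrons are transferred per H₂ molecule, so n(H₂) = 0.003328 / 2 = 0.001664 mol.
V = nRT/P = (0.001664 × 8.314 × 352) / (92.2 × 10³ Pa) = 5.28 × 10⁻⁵ m³ = 0.0528 L.

0.0528 L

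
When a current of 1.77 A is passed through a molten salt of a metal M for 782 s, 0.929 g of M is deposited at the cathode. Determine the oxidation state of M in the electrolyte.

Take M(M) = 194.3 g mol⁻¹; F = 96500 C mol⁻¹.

+3

Q = I·t = 1.770 A × 782.00 s = 1384 C, so n(e⁻) = 1384/96500 = 0.01434 mol.
n(M) deposited = 0.929 / 194.3 = 0.004781 mol.
Electrons per atom = n(e⁻)/n(M) = 0.01434 / 0.004781 = 3.00 ≈ 3, so the ion is M³⁺.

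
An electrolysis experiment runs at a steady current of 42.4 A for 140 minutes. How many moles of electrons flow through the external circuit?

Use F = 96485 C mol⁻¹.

Q = I·t = 42.40 A × 8400.0 s = 356200 C.
n(e⁻) = Q/F = 356200 / 96485 = 3.69 mol.

3.69 mol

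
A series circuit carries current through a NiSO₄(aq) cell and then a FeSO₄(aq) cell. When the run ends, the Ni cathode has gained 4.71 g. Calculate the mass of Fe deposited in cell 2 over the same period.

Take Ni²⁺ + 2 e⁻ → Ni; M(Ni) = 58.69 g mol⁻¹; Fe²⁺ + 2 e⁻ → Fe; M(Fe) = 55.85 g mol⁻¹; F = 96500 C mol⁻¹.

n(Ni) = 4.71 / 58.69 = 0.08025 mol.
Since Ni²⁺ + 2 e⁻ → Ni, n(e⁻) passed = 2 × 0.08025 = 0.1605 mol.
Cells in series carry the same charge, so the same 0.1605 mol of electrons passes through cell 2.
Fe²⁺ + 2 e⁻ → Fe, so n(Fe) = 0.1605 / 2 = 0.08025 mol.
m(Fe) = 0.08025 × 55.85 = 4.48 g.

4.48 g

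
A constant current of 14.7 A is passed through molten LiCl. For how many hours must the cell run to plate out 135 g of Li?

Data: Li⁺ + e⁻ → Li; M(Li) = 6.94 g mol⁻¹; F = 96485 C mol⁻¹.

n(Li) = m/M = 135 / 6.94 = 19.45 mol.
Each Li atom requires 1 electron, so n(e⁻) = 1 × 19.45 = 19.45 mol.
Q = n(e⁻)·F = 19.45 × 96485 = 1877000 C.
t = Q/I = 1877000 / 14.70 A = 127700 s = 35.5 h.

35.5 h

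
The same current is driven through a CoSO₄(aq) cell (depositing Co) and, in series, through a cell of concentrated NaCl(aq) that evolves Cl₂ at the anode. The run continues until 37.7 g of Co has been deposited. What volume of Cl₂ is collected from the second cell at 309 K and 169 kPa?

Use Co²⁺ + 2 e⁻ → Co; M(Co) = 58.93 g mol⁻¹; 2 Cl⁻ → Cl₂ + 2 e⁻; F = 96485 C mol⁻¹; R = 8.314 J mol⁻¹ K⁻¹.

n(Co) = 37.7 / 58.93 = 0.6397 mol, so n(e⁻) = 2 × 0.6397 = 1.279 mol.
The cells are in series, so the same 1.279 mol of electrons passes through the second cell.
2 Cl⁻ → Cl₂ + 2 e⁻ — 2 mol e⁻ per mol Cl₂, so n(Cl₂) = 1.279/2 = 0.6397 mol.
V = nRT/P = (0.6397 × 8.314 × 309) / (169 × 10³) = 0.00972 m³ = 9.72 L.

9.72 L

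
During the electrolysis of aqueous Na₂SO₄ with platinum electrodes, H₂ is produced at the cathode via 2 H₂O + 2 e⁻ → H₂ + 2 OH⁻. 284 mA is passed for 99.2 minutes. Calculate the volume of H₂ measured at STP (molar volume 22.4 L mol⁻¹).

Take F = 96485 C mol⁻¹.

Q = I·t = 0.2840 A × 5952.0 s = 1690 C.
n(e⁻) = Q/F = 1690 / 96485 = 0.01752 mol.
2 electrons are transferred per H₂ molecule, so n(H₂) = 0.01752 / 2 = 0.008760 mol.
V = n × V_m = 0.008760 × 22.4 = 0.196 L.

0.196 L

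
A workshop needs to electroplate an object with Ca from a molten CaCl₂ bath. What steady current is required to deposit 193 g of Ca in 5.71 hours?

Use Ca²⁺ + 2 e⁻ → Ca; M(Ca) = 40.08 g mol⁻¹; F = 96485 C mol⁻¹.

n(Ca) = 193 / 40.08 = 4.815 mol.
n(e⁻) = 2 × 4.815 = 9.631 mol.
Q = n(e⁻)·F = 9.631 × 96485 = 929200 C.
I = Q/t = 929200 / 20556 s = 45.2 A.

45.2 A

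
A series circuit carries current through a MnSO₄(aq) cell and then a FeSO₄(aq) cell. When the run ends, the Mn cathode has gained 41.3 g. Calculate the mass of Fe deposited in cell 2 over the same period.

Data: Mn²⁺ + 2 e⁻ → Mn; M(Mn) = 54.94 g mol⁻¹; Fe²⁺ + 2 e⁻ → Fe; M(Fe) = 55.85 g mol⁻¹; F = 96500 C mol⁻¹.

n(Mn) = 41.3 / 54.94 = 0.7517 mol.
Since Mn²⁺ + 2 e⁻ → Mn, n(e⁻) passed = 2 × 0.7517 = 1.503 mol.
Cells in series carry the same charge, so the same 1.503 mol of electrons passes through cell 2.
Fe²⁺ + 2 e⁻ → Fe, so n(Fe) = 1.503 / 2 = 0.7517 mol.
m(Fe) = 0.7517 × 55.85 = 42.0 g.

42.0 g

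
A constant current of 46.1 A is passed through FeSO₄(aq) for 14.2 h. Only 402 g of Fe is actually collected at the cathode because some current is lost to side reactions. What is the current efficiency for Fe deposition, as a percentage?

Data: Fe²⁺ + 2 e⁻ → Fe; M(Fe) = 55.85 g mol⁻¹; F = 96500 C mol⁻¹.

Q = I·t = 46.10 × 51120 = 2357000 C; n(e⁻) = 2357000/96500 = 24.42 mol.
Theoretical n(Fe) = n(e⁻)/2 = 12.21 mol, i.e. m_theo = 12.21 × 55.85 = 682.0 g.
Efficiency = m_actual / m_theo = 402 / 682.0 = 58.9 %.

58.9 %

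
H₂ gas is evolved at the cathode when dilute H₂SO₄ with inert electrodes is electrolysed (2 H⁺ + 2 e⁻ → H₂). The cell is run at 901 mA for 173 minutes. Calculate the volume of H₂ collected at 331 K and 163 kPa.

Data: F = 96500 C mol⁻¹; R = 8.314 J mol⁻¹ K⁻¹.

Q = I·t = 0.9010 A × 10380 s = 9352 C.
n(e⁻) = Q/F = 9352 / 96500 = 0.09692 mol.
2 electrons are transferred per H₂ molecule, so n(H₂) = 0.09692 / 2 = 0.04846 mol.
V = nRT/P = (0.04846 × 8.314 × 331) / (163 × 10³ Pa) = 8.18 × 10⁻⁴ m³ = 0.818 L.

0.818 L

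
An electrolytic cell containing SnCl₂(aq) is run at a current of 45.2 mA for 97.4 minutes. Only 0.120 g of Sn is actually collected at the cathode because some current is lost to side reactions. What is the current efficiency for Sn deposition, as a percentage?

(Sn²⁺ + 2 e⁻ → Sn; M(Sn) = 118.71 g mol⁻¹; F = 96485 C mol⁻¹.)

Q = I·t = 0.04520 × 5844.0 = 264.1 C; n(e⁻) = 264.1/96485 = 0.002738 mol.
Theoretical n(Sn) = n(e⁻)/2 = 0.001369 mol, i.e. m_theo = 0.001369 × 118.71 = 0.1625 g.
Efficiency = m_actual / m_theo = 0.120 / 0.1625 = 73.8 %.

73.8 %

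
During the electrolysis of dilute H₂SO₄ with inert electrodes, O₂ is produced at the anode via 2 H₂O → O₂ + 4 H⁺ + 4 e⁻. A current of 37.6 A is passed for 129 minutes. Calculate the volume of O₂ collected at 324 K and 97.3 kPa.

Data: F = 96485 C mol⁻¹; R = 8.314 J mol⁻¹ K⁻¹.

20.9 L

Q = I·t = 37.60 A × 7740.0 s = 291000 C.
n(e⁻) = Q/F = 291000 / 96485 = 3.016 mol.
4 electrons are transferred per O₂ molecule, so n(O₂) = 3.016 / 4 = 0.7541 mol.
V = nRT/P = (0.7541 × 8.314 × 324) / (97.3 × 10³ Pa) = 0.0209 m³ = 20.9 L.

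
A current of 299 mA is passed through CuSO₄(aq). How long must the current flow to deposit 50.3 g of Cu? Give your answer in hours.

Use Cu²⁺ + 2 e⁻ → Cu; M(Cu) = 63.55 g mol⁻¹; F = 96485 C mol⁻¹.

n(Cu) = m/M = 50.3 / 63.55 = 0.7915 mol.
Each Cu atom requires 2 electrons, so n(e⁻) = 2 × 0.7915 = 1.583 mol.
Q = n(e⁻)·F = 1.583 × 96485 = 152700 C.
t = Q/I = 152700 / 0.2990 A = 510800 s = 142 h.

142 h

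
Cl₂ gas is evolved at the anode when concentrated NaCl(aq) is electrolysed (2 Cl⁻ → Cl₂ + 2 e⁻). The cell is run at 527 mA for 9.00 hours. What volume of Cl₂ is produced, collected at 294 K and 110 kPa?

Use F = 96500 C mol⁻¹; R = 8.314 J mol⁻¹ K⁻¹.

1.97 L

Q = I·t = 0.5270 A × 32400 s = 17070 C.
n(e⁻) = Q/F = 17070 / 96500 = 0.1769 mol.
2 electrons are transferred per Cl₂ molecule, so n(Cl₂) = 0.1769 / 2 = 0.08847 mol.
V = nRT/P = (0.08847 × 8.314 × 294) / (110 × 10³ Pa) = 0.00197 m³ = 1.97 L.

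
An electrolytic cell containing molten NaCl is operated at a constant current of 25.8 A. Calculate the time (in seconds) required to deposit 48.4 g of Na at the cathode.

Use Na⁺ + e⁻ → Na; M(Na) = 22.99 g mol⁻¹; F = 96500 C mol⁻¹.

n(Na) = m/M = 48.4 / 22.99 = 2.105 mol.
Each Na atom requires 1 electron, so n(e⁻) = 1 × 2.105 = 2.105 mol.
Q = n(e⁻)·F = 2.105 × 96500 = 203200 C.
t = Q/I = 203200 / 25.80 A = 7874 s.

7870 s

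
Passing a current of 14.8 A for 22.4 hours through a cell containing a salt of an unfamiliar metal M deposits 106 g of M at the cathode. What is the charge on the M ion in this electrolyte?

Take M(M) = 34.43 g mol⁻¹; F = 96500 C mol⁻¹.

+4

Q = I·t = 14.80 A × 80640 s = 1193000 C, so n(e⁻) = 1193000/96500 = 12.37 mol.
n(M) deposited = 106 / 34.43 = 3.079 mol.
Electrons per atom = n(e⁻)/n(M) = 12.37 / 3.079 = 4.02 ≈ 4, so the ion is M⁴⁺.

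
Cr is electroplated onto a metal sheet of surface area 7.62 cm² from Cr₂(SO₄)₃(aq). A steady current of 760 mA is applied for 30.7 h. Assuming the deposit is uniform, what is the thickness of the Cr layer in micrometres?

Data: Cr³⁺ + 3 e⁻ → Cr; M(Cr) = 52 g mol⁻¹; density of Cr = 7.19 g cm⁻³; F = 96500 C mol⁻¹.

Q = I·t = 0.7600 × 110520 = 84000 C; n(e⁻) = 0.8704 mol.
n(Cr) = n(e⁻)/3 = 0.2901 mol, so m = 0.2901 × 52 = 15.09 g.
Volume = m/ρ = 15.09 / 7.19 = 2.098 cm³.
Thickness = V/A = 2.098 / 7.62 = 0.275 cm = 2750 μm.

2750 μm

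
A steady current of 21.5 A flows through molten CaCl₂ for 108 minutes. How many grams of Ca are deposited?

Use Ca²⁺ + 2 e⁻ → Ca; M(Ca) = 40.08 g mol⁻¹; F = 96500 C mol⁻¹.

28.9 g

Q = I·t = 21.50 A × 6480.0 s = 139300 C.
n(e⁻) = Q/F = 139300 / 96500 = 1.444 mol.
Ca²⁺ + 2 e⁻ → Ca, so n(Ca) = n(e⁻)/2 = 0.7219 mol.
m = n·M = 0.7219 × 40.08 = 28.9 g.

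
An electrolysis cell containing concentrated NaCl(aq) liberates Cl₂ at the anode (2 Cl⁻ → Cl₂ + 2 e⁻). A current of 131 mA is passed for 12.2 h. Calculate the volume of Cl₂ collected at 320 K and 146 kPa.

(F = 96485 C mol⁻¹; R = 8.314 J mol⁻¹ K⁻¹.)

0.543 L

Q = I·t = 0.1310 A × 43920 s = 5754 C.
n(e⁻) = Q/F = 5754 / 96485 = 0.05963 mol.
2 electrons are transferred per Cl₂ molecule, so n(Cl₂) = 0.05963 / 2 = 0.02982 mol.
V = nRT/P = (0.02982 × 8.314 × 320) / (146 × 10³ Pa) = 5.43 × 10⁻⁴ m³ = 0.543 L.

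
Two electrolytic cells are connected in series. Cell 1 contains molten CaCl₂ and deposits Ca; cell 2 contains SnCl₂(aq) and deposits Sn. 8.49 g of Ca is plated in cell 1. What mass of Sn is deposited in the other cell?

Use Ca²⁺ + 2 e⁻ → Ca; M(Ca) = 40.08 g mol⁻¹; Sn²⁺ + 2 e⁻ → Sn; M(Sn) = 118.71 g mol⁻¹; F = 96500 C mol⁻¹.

n(Ca) = 8.49 / 40.08 = 0.2118 mol.
Since Ca²⁺ + 2 e⁻ → Ca, n(e⁻) passed = 2 × 0.2118 = 0.4237 mol.
Cells in series carry the same charge, so the same 0.4237 mol of electrons passes through cell 2.
Sn²⁺ + 2 e⁻ → Sn, so n(Sn) = 0.4237 / 2 = 0.2118 mol.
m(Sn) = 0.2118 × 118.71 = 25.1 g.

25.1 g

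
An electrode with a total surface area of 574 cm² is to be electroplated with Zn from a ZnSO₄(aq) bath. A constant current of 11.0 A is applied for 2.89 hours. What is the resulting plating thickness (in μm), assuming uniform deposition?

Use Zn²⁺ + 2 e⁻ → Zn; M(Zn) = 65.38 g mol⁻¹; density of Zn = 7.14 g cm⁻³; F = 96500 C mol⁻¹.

94.6 μm

Q = I·t = 11.00 × 10404 = 114400 C; n(e⁻) = 1.186 mol.
n(Zn) = n(e⁻)/2 = 0.5930 mol, so m = 0.5930 × 65.38 = 38.77 g.
Volume = m/ρ = 38.77 / 7.14 = 5.430 cm³.
Thickness = V/A = 5.430 / 574 = 0.00946 cm = 94.6 μm.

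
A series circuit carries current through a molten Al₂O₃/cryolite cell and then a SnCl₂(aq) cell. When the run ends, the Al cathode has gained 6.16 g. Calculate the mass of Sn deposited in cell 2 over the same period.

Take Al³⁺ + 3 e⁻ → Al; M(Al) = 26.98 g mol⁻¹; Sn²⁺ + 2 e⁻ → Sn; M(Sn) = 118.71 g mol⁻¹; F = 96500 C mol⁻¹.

n(Al) = 6.16 / 26.98 = 0.2283 mol.
Since Al³⁺ + 3 e⁻ → Al, n(e⁻) passed = 3 × 0.2283 = 0.6850 mol.
Cells in series carry the same charge, so the same 0.6850 mol of electrons passes through cell 2.
Sn²⁺ + 2 e⁻ → Sn, so n(Sn) = 0.6850 / 2 = 0.3425 mol.
m(Sn) = 0.3425 × 118.71 = 40.7 g.

40.7 g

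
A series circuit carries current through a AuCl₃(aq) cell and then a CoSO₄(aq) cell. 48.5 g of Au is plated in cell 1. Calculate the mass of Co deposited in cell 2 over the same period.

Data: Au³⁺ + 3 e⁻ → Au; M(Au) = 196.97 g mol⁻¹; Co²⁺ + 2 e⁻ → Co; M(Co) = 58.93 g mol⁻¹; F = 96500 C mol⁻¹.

21.8 g

n(Au) = 48.5 / 196.97 = 0.2462 mol.
Since Au³⁺ + 3 e⁻ → Au, n(e⁻) passed = 3 × 0.2462 = 0.7387 mol.
Cells in series carry the same charge, so the same 0.7387 mol of electrons passes through cell 2.
Co²⁺ + 2 e⁻ → Co, so n(Co) = 0.7387 / 2 = 0.3693 mol.
m(Co) = 0.3693 × 58.93 = 21.8 g.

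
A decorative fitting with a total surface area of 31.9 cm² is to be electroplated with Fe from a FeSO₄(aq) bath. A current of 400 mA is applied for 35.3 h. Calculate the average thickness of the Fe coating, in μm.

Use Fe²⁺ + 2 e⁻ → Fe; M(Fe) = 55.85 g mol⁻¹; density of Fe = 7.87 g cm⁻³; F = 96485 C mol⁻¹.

Q = I·t = 0.4000 × 127080 = 50830 C; n(e⁻) = 0.5268 mol.
n(Fe) = n(e⁻)/2 = 0.2634 mol, so m = 0.2634 × 55.85 = 14.71 g.
Volume = m/ρ = 14.71 / 7.87 = 1.869 cm³.
Thickness = V/A = 1.869 / 31.9 = 0.0586 cm = 586 μm.

586 μm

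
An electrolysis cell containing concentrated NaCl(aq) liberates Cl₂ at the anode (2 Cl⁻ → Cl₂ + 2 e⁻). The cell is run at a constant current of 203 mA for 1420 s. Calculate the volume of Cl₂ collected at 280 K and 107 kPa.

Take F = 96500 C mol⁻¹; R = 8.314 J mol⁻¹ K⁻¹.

Q = I·t = 0.2030 A × 1420.0 s = 288.3 C.
n(e⁻) = Q/F = 288.3 / 96500 = 0.002987 mol.
2 electrons are transferred per Cl₂ molecule, so n(Cl₂) = 0.002987 / 2 = 0.001494 mol.
V = nRT/P = (0.001494 × 8.314 × 280) / (107 × 10³ Pa) = 3.25 × 10⁻⁵ m³ = 0.0325 L.

0.0325 L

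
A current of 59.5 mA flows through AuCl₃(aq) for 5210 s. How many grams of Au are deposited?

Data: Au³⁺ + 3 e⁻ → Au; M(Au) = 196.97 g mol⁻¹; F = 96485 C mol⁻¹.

Q = I·t = 0.05950 A × 5210.0 s = 310.0 C.
n(e⁻) = Q/F = 310.0 / 96485 = 0.003213 mol.
Au³⁺ + 3 e⁻ → Au, so n(Au) = n(e⁻)/3 = 0.001071 mol.
m = n·M = 0.001071 × 196.97 = 0.211 g.

0.211 g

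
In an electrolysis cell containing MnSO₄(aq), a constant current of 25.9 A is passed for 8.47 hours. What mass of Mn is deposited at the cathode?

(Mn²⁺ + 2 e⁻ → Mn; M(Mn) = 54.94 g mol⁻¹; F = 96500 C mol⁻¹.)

Q = I·t = 25.90 A × 30492 s = 789700 C.
n(e⁻) = Q/F = 789700 / 96500 = 8.184 mol.
Mn²⁺ + 2 e⁻ → Mn, so n(Mn) = n(e⁻)/2 = 4.092 mol.
m = n·M = 4.092 × 54.94 = 225 g.

225 g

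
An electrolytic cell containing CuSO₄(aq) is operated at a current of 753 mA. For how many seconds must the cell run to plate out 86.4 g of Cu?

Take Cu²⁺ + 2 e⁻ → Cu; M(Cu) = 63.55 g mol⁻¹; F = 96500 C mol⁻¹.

3.48 × 10⁵ s

n(Cu) = m/M = 86.4 / 63.55 = 1.360 mol.
Each Cu atom requires 2 electrons, so n(e⁻) = 2 × 1.360 = 2.719 mol.
Q = n(e⁻)·F = 2.719 × 96500 = 262400 C.
t = Q/I = 262400 / 0.7530 A = 348500 s.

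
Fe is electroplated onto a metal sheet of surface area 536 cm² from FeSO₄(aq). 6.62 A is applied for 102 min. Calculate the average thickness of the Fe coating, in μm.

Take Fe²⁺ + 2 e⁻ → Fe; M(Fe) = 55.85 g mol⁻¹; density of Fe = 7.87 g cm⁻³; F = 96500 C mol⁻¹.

Q = I·t = 6.620 × 6120.0 = 40510 C; n(e⁻) = 0.4198 mol.
n(Fe) = n(e⁻)/2 = 0.2099 mol, so m = 0.2099 × 55.85 = 11.72 g.
Volume = m/ρ = 11.72 / 7.87 = 1.490 cm³.
Thickness = V/A = 1.490 / 536 = 0.00278 cm = 27.8 μm.

27.8 μm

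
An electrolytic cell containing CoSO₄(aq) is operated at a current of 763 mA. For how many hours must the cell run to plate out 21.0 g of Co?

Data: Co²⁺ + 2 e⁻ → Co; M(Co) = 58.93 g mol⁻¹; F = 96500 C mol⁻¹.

25.0 h

n(Co) = m/M = 21.0 / 58.93 = 0.3564 mol.
Each Co atom requires 2 electrons, so n(e⁻) = 2 × 0.3564 = 0.7127 mol.
Q = n(e⁻)·F = 0.7127 × 96500 = 68780 C.
t = Q/I = 68780 / 0.7630 A = 90140 s = 25.0 h.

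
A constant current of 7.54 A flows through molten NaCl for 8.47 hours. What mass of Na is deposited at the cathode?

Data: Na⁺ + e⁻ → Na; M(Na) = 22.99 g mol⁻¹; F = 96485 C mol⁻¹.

Q = I·t = 7.540 A × 30492 s = 229900 C.
n(e⁻) = Q/F = 229900 / 96485 = 2.383 mol.
Na⁺ + e⁻ → Na, so n(Na) = n(e⁻)/1 = 2.383 mol.
m = n·M = 2.383 × 22.99 = 54.8 g.

54.8 g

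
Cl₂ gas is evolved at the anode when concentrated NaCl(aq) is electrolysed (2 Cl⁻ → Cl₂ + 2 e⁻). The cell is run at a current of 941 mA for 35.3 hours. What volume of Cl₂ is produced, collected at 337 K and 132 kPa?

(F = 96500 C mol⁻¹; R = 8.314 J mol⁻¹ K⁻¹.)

13.2 L

Q = I·t = 0.9410 A × 127080 s = 119600 C.
n(e⁻) = Q/F = 119600 / 96500 = 1.239 mol.
2 electrons are transferred per Cl₂ molecule, so n(Cl₂) = 1.239 / 2 = 0.6196 mol.
V = nRT/P = (0.6196 × 8.314 × 337) / (132 × 10³ Pa) = 0.0132 m³ = 13.2 L.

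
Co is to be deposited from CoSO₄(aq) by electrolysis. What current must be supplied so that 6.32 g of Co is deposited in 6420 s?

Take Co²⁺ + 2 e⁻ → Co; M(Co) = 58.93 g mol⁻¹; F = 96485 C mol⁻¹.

n(Co) = 6.32 / 58.93 = 0.1072 mol.
n(e⁻) = 2 × 0.1072 = 0.2145 mol.
Q = n(e⁻)·F = 0.2145 × 96485 = 20700 C.
I = Q/t = 20700 / 6420.0 s = 3.22 A.

3.22 A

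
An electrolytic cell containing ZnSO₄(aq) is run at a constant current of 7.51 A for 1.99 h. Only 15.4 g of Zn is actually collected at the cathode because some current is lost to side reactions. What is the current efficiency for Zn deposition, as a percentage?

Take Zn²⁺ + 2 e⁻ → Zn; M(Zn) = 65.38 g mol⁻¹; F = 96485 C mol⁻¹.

Q = I·t = 7.510 × 7164.0 = 53800 C; n(e⁻) = 53800/96485 = 0.5576 mol.
Theoretical n(Zn) = n(e⁻)/2 = 0.2788 mol, i.e. m_theo = 0.2788 × 65.38 = 18.23 g.
Efficiency = m_actual / m_theo = 15.4 / 18.23 = 84.5 %.

84.5 %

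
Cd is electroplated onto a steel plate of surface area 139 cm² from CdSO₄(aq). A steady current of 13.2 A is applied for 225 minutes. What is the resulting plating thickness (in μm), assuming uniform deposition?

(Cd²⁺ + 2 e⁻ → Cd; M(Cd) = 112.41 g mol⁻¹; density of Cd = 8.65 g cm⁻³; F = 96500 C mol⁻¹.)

Q = I·t = 13.20 × 13500 = 178200 C; n(e⁻) = 1.847 mol.
n(Cd) = n(e⁻)/2 = 0.9233 mol, so m = 0.9233 × 112.41 = 103.8 g.
Volume = m/ρ = 103.8 / 8.65 = 12.00 cm³.
Thickness = V/A = 12.00 / 139 = 0.0863 cm = 863 μm.

863 μm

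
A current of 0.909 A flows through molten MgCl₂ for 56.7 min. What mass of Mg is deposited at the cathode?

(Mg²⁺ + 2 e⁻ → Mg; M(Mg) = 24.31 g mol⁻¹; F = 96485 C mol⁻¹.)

Q = I·t = 0.9090 A × 3402.0 s = 3092 C.
n(e⁻) = Q/F = 3092 / 96485 = 0.03205 mol.
Mg²⁺ + 2 e⁻ → Mg, so n(Mg) = n(e⁻)/2 = 0.01603 mol.
m = n·M = 0.01603 × 24.31 = 0.390 g.

0.390 g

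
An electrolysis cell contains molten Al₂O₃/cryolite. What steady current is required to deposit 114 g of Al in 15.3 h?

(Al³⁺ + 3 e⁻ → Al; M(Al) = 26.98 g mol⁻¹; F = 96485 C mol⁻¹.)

22.2 A

n(Al) = 114 / 26.98 = 4.225 mol.
n(e⁻) = 3 × 4.225 = 12.68 mol.
Q = n(e⁻)·F = 12.68 × 96485 = 1223000 C.
I = Q/t = 1223000 / 55080 s = 22.2 A.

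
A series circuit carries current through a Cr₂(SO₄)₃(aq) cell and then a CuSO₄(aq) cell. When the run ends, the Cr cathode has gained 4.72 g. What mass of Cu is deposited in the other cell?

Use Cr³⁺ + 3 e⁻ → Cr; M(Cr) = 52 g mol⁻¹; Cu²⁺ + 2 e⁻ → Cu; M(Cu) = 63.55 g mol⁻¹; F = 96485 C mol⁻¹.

n(Cr) = 4.72 / 52 = 0.09077 mol.
Since Cr³⁺ + 3 e⁻ → Cr, n(e⁻) passed = 3 × 0.09077 = 0.2723 mol.
Cells in series carry the same charge, so the same 0.2723 mol of electrons passes through cell 2.
Cu²⁺ + 2 e⁻ → Cu, so n(Cu) = 0.2723 / 2 = 0.1362 mol.
m(Cu) = 0.1362 × 63.55 = 8.65 g.

8.65 g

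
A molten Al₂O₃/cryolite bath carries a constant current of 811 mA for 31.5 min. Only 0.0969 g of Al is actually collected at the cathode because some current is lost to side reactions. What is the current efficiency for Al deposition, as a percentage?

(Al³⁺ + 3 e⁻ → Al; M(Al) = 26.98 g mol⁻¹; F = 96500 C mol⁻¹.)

Q = I·t = 0.8110 × 1890.0 = 1533 C; n(e⁻) = 1533/96500 = 0.01588 mol.
Theoretical n(Al) = n(e⁻)/3 = 0.005295 mol, i.e. m_theo = 0.005295 × 26.98 = 0.1428 g.
Efficiency = m_actual / m_theo = 0.0969 / 0.1428 = 67.8 %.

67.8 %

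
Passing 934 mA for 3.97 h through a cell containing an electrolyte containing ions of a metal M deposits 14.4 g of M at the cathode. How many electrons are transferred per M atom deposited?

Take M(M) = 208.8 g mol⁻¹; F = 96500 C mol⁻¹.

Q = I·t = 0.9340 A × 14292 s = 13350 C, so n(e⁻) = 13350/96500 = 0.1383 mol.
n(M) deposited = 14.4 / 208.8 = 0.06897 mol.
Electrons per atom = n(e⁻)/n(M) = 0.1383 / 0.06897 = 2.01 ≈ 2, so the ion is M²⁺.

2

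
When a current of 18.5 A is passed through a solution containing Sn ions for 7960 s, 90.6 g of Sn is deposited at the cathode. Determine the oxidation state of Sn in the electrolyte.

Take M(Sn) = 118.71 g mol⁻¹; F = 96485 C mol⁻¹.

+2

Q = I·t = 18.50 A × 7960.0 s = 147300 C, so n(e⁻) = 147300/96485 = 1.526 mol.
n(Sn) deposited = 90.6 / 118.71 = 0.7632 mol.
Electrons per atom = n(e⁻)/n(Sn) = 1.526 / 0.7632 = 2.00 ≈ 2, so the ion is Sn²⁺.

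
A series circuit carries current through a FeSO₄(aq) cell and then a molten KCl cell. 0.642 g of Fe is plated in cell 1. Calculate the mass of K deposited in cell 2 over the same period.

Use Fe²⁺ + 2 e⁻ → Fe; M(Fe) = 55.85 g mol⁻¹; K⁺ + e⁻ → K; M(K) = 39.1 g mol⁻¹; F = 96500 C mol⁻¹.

n(Fe) = 0.642 / 55.85 = 0.01150 mol.
Since Fe²⁺ + 2 e⁻ → Fe, n(e⁻) passed = 2 × 0.01150 = 0.02299 mol.
Cells in series carry the same charge, so the same 0.02299 mol of electrons passes through cell 2.
K⁺ + e⁻ → K, so n(K) = 0.02299 / 1 = 0.02299 mol.
m(K) = 0.02299 × 39.1 = 0.899 g.

0.899 g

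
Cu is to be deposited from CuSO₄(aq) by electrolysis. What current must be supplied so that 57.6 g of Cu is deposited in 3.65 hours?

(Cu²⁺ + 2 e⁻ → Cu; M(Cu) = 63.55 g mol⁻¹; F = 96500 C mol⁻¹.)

13.3 A

n(Cu) = 57.6 / 63.55 = 0.9064 mol.
n(e⁻) = 2 × 0.9064 = 1.813 mol.
Q = n(e⁻)·F = 1.813 × 96500 = 174900 C.
I = Q/t = 174900 / 13140 s = 13.3 A.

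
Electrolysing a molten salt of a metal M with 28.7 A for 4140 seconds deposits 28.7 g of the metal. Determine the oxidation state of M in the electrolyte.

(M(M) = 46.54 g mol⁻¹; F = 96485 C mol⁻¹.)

Q = I·t = 28.70 A × 4140.0 s = 118800 C, so n(e⁻) = 118800/96485 = 1.231 mol.
n(M) deposited = 28.7 / 46.54 = 0.6167 mol.
Electrons per atom = n(e⁻)/n(M) = 1.231 / 0.6167 = 2.00 ≈ 2, so the ion is M²⁺.

+2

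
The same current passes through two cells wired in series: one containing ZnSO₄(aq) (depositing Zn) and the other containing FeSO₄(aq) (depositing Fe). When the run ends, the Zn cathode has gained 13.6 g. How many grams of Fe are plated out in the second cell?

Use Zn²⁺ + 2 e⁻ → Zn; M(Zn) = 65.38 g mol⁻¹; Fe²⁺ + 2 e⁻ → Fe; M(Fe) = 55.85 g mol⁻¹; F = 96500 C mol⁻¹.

11.6 g

n(Zn) = 13.6 / 65.38 = 0.2080 mol.
Since Zn²⁺ + 2 e⁻ → Zn, n(e⁻) passed = 2 × 0.2080 = 0.4160 mol.
Cells in series carry the same charge, so the same 0.4160 mol of electrons passes through cell 2.
Fe²⁺ + 2 e⁻ → Fe, so n(Fe) = 0.4160 / 2 = 0.2080 mol.
m(Fe) = 0.2080 × 55.85 = 11.6 g.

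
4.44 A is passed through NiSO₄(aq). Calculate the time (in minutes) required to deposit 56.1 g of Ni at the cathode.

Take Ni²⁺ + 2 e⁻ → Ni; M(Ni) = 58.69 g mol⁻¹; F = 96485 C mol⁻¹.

n(Ni) = m/M = 56.1 / 58.69 = 0.9559 mol.
Each Ni atom requires 2 electrons, so n(e⁻) = 2 × 0.9559 = 1.912 mol.
Q = n(e⁻)·F = 1.912 × 96485 = 184500 C.
t = Q/I = 184500 / 4.440 A = 41540 s = 692 min.

692 min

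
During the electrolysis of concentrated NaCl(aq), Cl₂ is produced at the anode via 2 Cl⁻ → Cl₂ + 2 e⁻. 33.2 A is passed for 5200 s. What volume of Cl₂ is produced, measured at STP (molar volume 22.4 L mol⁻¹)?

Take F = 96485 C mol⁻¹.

20.0 L

Q = I·t = 33.20 A × 5200.0 s = 172600 C.
n(e⁻) = Q/F = 172600 / 96485 = 1.789 mol.
2 electrons are transferred per Cl₂ molecule, so n(Cl₂) = 1.789 / 2 = 0.8946 mol.
V = n × V_m = 0.8946 × 22.4 = 20.0 L.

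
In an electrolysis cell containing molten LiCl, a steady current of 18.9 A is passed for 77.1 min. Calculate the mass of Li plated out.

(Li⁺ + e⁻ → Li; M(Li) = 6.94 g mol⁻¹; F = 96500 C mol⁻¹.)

6.29 g

Q = I·t = 18.90 A × 4626.0 s = 87430 C.
n(e⁻) = Q/F = 87430 / 96500 = 0.9060 mol.
Li⁺ + e⁻ → Li, so n(Li) = n(e⁻)/1 = 0.9060 mol.
m = n·M = 0.9060 × 6.94 = 6.29 g.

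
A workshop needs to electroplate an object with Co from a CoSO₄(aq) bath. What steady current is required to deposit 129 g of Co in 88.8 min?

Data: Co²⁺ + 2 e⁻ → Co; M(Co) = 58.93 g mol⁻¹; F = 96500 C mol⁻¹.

79.3 A

n(Co) = 129 / 58.93 = 2.189 mol.
n(e⁻) = 2 × 2.189 = 4.378 mol.
Q = n(e⁻)·F = 4.378 × 96500 = 422500 C.
I = Q/t = 422500 / 5328.0 s = 79.3 A.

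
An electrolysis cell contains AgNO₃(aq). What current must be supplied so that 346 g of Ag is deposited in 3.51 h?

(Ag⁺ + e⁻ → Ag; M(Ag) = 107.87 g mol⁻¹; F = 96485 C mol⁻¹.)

n(Ag) = 346 / 107.87 = 3.208 mol.
n(e⁻) = 1 × 3.208 = 3.208 mol.
Q = n(e⁻)·F = 3.208 × 96485 = 309500 C.
I = Q/t = 309500 / 12636 s = 24.5 A.

24.5 A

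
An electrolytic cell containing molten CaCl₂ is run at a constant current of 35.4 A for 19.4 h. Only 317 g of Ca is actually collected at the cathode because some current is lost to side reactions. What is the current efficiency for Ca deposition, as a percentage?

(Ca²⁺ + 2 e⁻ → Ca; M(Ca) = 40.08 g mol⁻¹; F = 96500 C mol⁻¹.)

61.7 %

Q = I·t = 35.40 × 69840 = 2472000 C; n(e⁻) = 2472000/96500 = 25.62 mol.
Theoretical n(Ca) = n(e⁻)/2 = 12.81 mol, i.e. m_theo = 12.81 × 40.08 = 513.4 g.
Efficiency = m_actual / m_theo = 317 / 513.4 = 61.7 %.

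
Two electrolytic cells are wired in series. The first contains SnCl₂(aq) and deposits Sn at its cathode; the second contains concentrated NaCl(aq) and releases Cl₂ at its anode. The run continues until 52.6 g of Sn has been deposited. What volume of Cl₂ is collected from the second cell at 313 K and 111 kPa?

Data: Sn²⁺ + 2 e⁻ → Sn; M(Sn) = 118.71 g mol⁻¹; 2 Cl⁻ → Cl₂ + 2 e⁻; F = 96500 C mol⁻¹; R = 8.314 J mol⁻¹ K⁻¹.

n(Sn) = 52.6 / 118.71 = 0.4431 mol, so n(e⁻) = 2 × 0.4431 = 0.8862 mol.
The cells are in series, so the same 0.8862 mol of electrons passes through the second cell.
2 Cl⁻ → Cl₂ + 2 e⁻ — 2 mol e⁻ per mol Cl₂, so n(Cl₂) = 0.8862/2 = 0.4431 mol.
V = nRT/P = (0.4431 × 8.314 × 313) / (111 × 10³) = 0.0104 m³ = 10.4 L.

10.4 L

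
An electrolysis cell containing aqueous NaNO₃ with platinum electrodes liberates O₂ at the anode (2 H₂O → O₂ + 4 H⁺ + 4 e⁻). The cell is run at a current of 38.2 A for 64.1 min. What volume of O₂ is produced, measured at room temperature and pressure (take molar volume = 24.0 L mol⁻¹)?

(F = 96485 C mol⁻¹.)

Q = I·t = 38.20 A × 3846.0 s = 146900 C.
n(e⁻) = Q/F = 146900 / 96485 = 1.523 mol.
4 electrons are transferred per O₂ molecule, so n(O₂) = 1.523 / 4 = 0.3807 mol.
V = n × V_m = 0.3807 × 24.0 = 9.14 L.

9.14 L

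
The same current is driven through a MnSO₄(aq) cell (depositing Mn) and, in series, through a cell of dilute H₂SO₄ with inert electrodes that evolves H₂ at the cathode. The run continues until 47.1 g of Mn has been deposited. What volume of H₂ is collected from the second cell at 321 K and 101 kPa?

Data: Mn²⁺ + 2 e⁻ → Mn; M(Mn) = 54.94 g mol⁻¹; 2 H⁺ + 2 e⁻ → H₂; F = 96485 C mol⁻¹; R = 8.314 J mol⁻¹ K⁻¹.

n(Mn) = 47.1 / 54.94 = 0.8573 mol, so n(e⁻) = 2 × 0.8573 = 1.715 mol.
The cells are in series, so the same 1.715 mol of electrons passes through the second cell.
2 H⁺ + 2 e⁻ → H₂ — 2 mol e⁻ per mol H₂, so n(H₂) = 1.715/2 = 0.8573 mol.
V = nRT/P = (0.8573 × 8.314 × 321) / (101 × 10³) = 0.0227 m³ = 22.7 L.

22.7 L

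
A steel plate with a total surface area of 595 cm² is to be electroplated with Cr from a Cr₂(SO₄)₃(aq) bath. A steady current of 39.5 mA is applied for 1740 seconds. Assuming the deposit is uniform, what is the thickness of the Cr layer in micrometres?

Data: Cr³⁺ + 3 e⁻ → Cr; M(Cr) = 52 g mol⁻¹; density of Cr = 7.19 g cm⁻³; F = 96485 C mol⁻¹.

0.0289 μm

Q = I·t = 0.03950 × 1740.0 = 68.73 C; n(e⁻) = 0.0007123 mol.
n(Cr) = n(e⁻)/3 = 0.0002374 mol, so m = 0.0002374 × 52 = 0.01235 g.
Volume = m/ρ = 0.01235 / 7.19 = 0.001717 cm³.
Thickness = V/A = 0.001717 / 595 = 2.89 × 10⁻⁶ cm = 0.0289 μm.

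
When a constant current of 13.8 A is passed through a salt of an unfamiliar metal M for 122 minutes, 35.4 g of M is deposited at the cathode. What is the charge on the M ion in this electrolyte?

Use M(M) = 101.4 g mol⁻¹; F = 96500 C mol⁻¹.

Q = I·t = 13.80 A × 7320.0 s = 101000 C, so n(e⁻) = 101000/96500 = 1.047 mol.
n(M) deposited = 35.4 / 101.4 = 0.3491 mol.
Electrons per atom = n(e⁻)/n(M) = 1.047 / 0.3491 = 3.00 ≈ 3, so the ion is M³⁺.

+3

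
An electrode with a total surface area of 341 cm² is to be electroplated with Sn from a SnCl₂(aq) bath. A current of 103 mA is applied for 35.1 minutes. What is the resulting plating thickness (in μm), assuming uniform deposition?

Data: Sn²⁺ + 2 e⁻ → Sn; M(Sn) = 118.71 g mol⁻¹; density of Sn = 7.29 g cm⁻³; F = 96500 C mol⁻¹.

0.537 μm

Q = I·t = 0.1030 × 2106.0 = 216.9 C; n(e⁻) = 0.002248 mol.
n(Sn) = n(e⁻)/2 = 0.001124 mol, so m = 0.001124 × 118.71 = 0.1334 g.
Volume = m/ρ = 0.1334 / 7.29 = 0.01830 cm³.
Thickness = V/A = 0.01830 / 341 = 5.37 × 10⁻⁵ cm = 0.537 μm.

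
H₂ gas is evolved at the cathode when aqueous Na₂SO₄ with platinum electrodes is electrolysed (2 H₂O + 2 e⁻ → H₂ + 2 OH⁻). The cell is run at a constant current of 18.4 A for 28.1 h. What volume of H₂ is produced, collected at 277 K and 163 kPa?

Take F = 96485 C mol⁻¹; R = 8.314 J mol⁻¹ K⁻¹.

Q = I·t = 18.40 A × 101160 s = 1861000 C.
n(e⁻) = Q/F = 1861000 / 96485 = 19.29 mol.
2 electrons are transferred per H₂ molecule, so n(H₂) = 19.29 / 2 = 9.646 mol.
V = nRT/P = (9.646 × 8.314 × 277) / (163 × 10³ Pa) = 0.136 m³ = 136 L.

136 L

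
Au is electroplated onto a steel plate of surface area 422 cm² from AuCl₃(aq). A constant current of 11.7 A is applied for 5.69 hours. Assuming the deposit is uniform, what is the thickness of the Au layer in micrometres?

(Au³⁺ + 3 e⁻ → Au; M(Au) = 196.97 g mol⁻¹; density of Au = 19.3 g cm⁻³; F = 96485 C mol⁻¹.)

Q = I·t = 11.70 × 20484 = 239700 C; n(e⁻) = 2.484 mol.
n(Au) = n(e⁻)/3 = 0.8280 mol, so m = 0.8280 × 196.97 = 163.1 g.
Volume = m/ρ = 163.1 / 19.3 = 8.450 cm³.
Thickness = V/A = 8.450 / 422 = 0.0200 cm = 200 μm.

200 μm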